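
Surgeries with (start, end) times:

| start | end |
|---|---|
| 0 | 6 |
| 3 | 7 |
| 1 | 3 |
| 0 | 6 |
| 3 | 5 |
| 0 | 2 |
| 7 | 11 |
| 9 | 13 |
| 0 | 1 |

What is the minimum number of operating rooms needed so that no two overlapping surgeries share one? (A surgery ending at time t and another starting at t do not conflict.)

4

starts: [0, 0, 0, 0, 1, 3, 3, 7, 9]
ends:   [1, 2, 3, 5, 6, 6, 7, 11, 13]
s0→1 s0→2 s0→3 s0→4  — peak 4.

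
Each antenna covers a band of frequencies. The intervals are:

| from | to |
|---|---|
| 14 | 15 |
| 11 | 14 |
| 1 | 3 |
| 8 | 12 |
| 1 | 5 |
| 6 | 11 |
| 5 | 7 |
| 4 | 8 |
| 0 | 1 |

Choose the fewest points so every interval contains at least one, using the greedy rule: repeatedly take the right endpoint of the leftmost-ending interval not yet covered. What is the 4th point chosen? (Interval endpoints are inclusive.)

15

Process intervals by earliest right end; each time one isn't hit yet, stab at its right endpoint.
Sorted: [0,1] [1,3] [1,5] [5,7] [4,8] [6,11] [8,12] [11,14] [14,15]
{[0,1],[1,3],[1,5]} hit by 1; {[5,7],[4,8],[6,11]} hit by 7; {[8,12],[11,14]} hit by 12; {[14,15]} hit by 15.
Points: 1, 7, 12, 15 (4 total).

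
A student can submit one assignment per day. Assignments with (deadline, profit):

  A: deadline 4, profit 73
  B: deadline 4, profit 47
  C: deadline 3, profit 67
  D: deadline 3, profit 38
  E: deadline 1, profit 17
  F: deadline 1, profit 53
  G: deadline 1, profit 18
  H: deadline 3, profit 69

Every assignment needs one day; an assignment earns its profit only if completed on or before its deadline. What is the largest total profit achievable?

Sort by profit descending; place each in the latest free slot ≤ its deadline.
By profit: A(d4,73), H(d3,69), C(d3,67), F(d1,53), B(d4,47), D(d3,38), G(d1,18), E(d1,17)
A→slot 4; H→slot 3; C→slot 2; F→slot 1; B skipped; D skipped; G skipped; E skipped.
Profit = 53 + 67 + 69 + 73 = 262

262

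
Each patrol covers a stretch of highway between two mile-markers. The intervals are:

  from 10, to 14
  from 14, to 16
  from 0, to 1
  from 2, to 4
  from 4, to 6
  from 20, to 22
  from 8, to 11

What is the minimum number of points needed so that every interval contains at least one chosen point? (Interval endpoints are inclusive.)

By right end: [0,1]  [2,4]  [4,6]  [8,11]  [10,14]  [14,16]  [20,22]
[0,1] uncovered → point at 1; [2,4] uncovered → point at 4; [8,11] uncovered → point at 11; [14,16] uncovered → point at 16; [20,22] uncovered → point at 22.
Points: 1, 4, 11, 16, 22 (5 total).

5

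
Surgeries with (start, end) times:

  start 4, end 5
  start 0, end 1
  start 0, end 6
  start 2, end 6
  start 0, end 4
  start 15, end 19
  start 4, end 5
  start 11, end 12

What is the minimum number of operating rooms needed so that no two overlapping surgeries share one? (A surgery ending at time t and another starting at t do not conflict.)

Count concurrent intervals with a sweep; the peak is the room count.
starts: [0, 0, 0, 2, 4, 4, 11, 15]
ends:   [1, 4, 5, 5, 6, 6, 12, 19]
s0→1 s0→2 s0→3 e1→2 s2→3 e4→2 s4→3 s4→4  — peak 4.

4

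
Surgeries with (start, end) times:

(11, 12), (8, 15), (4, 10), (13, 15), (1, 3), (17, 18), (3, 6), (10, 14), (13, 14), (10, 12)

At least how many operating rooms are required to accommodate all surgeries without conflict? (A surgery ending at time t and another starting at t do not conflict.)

The answer is the maximum number of intervals overlapping at any instant.
Events (time:±→running): 1:+→1 3:-→0 3:+→1 4:+→2 6:-→1 8:+→2 10:-→1 10:+→2 10:+→3 11:+→4 … peak 4.

4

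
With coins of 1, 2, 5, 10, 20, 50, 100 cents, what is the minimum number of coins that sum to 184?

6

Use the largest denomination that fits, subtract, and repeat.
184 = 1×100 + 1×50 + 1×20 + 1×10 + 2×2
Total coins = 1 + 1 + 1 + 1 + 2 = 6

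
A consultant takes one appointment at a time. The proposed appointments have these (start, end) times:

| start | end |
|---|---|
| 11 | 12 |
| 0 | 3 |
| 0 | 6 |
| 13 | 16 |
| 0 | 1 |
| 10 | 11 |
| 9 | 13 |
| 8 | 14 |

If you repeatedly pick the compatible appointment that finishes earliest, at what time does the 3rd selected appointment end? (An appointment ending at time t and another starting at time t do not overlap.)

12

By end time: (0,1), (0,3), (0,6), (10,11), (11,12), (9,13), (8,14), (13,16).
Pick (0,1); next start ≥ 1 → (10,11); next start ≥ 11 → (11,12); next start ≥ 12 → (13,16).
Selected: (0,1) (10,11) (11,12) (13,16)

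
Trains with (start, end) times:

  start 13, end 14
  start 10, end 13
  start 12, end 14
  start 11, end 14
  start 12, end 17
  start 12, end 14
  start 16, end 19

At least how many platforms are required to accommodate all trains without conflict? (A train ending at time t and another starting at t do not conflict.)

5

The answer is the maximum number of intervals overlapping at any instant.
Events (time:±→running): 10:+→1 11:+→2 12:+→3 12:+→4 12:+→5 … peak 5.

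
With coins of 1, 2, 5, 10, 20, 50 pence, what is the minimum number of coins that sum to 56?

56 − 1×50→6 − 1×5→1 − 1×1→0
Total coins = 1 + 1 + 1 = 3

3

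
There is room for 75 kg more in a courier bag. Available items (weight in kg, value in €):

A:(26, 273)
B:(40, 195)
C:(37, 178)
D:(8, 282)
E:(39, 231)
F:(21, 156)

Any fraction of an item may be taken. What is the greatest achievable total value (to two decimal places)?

829.46

Ratios (sorted): D 35.25, A 10.50, F 7.43, E 5.92, B 4.88, C 4.81
take D (8 @ 282); take A (26 @ 273); take F (21 @ 156); take 20/39 of E → 118.46. Capacity used 75/75.
Total value = 829.46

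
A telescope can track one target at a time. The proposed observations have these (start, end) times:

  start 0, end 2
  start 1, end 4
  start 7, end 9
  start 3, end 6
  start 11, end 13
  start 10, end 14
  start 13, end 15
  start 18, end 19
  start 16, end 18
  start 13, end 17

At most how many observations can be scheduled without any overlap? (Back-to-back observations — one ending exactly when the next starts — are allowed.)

Order by finish time; keep every interval that doesn't clash with the previous kept one.
By end time: (0,2), (1,4), (3,6), (7,9), (11,13), (10,14), (13,15), (13,17), (16,18), (18,19).
Pick (0,2); next start ≥ 2 → (3,6); next start ≥ 6 → (7,9); next start ≥ 9 → (11,13); next start ≥ 13 → (13,15); next start ≥ 15 → (16,18); next start ≥ 18 → (18,19).
Selected 7 observations.

7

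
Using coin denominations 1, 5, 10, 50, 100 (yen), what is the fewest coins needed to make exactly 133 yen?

7

Use the largest denomination that fits, subtract, and repeat.
133 = 1×100 + 3×10 + 3×1
Total coins = 1 + 3 + 3 = 7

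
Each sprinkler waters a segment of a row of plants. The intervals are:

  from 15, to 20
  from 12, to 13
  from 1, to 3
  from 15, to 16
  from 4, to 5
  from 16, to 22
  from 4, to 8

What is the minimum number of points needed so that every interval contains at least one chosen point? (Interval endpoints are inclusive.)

4

Process intervals by earliest right end; each time one isn't hit yet, stab at its right endpoint.
Sorted: [1,3] [4,5] [4,8] [12,13] [15,16] [15,20] [16,22]
{[1,3]} hit by 3; {[4,5],[4,8]} hit by 5; {[12,13]} hit by 13; {[15,16],[15,20],[16,22]} hit by 16.
Points: 3, 5, 13, 16 (4 total).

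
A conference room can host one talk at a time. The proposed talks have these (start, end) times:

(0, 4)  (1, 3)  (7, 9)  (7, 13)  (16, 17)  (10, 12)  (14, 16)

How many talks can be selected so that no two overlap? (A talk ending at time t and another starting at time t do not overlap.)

By end time: (1,3), (0,4), (7,9), (10,12), (7,13), (14,16), (16,17).
Pick (1,3); next start ≥ 3 → (7,9); next start ≥ 9 → (10,12); next start ≥ 12 → (14,16); next start ≥ 16 → (16,17).
Selected 5 talks.

5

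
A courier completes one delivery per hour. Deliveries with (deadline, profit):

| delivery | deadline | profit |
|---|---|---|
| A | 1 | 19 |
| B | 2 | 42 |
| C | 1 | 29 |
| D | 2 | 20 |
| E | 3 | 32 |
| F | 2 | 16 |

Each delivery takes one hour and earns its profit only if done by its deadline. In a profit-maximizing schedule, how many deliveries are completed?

3

Sort by profit descending; place each in the latest free slot ≤ its deadline.
By profit: B(d2,42), E(d3,32), C(d1,29), D(d2,20), A(d1,19), F(d2,16)
B→slot 2; E→slot 3; C→slot 1; D skipped; A skipped; F skipped.
3 of 6 scheduled.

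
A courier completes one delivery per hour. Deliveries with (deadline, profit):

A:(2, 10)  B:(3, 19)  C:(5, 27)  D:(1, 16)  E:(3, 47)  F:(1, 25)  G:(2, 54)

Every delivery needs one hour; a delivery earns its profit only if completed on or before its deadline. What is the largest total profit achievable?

Take jobs in profit order; each goes to the latest open slot no later than its deadline.
By profit: G(d2,54), E(d3,47), C(d5,27), F(d1,25), B(d3,19), D(d1,16), A(d2,10)
G→slot 2; E→slot 3; C→slot 5; F→slot 1; B skipped; D skipped; A skipped.
Profit = 25 + 54 + 47 + 27 = 153

153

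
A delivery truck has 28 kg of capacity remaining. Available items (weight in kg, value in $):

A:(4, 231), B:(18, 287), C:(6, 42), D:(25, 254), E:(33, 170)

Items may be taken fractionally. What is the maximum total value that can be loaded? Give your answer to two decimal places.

578.96

Greedy by value/weight ratio, highest first.
Order: A (231/4=57.75) > B (287/18=15.94) > D (254/25=10.16) > C (42/6=7.00) > E (170/33=5.15)
Fill: take A (4 @ 231) → take B (18 @ 287) → take 6/25 of D → 60.96; 28/28 used.
Total value = 578.96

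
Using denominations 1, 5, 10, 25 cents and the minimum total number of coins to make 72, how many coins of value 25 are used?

Greedy: take as many of the largest coin as possible, then repeat with the remainder.
72 − 2×25→22 − 2×10→2 − 2×1→0
Count of 25: 2

2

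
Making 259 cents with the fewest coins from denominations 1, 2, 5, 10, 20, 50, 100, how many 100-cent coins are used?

Greedy: take as many of the largest coin as possible, then repeat with the remainder.
259 = 2×100 + 1×50 + 1×5 + 2×2
Count of 100: 2

2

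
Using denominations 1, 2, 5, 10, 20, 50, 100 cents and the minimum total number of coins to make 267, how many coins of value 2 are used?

Greedy: take as many of the largest coin as possible, then repeat with the remainder.
267 = 2×100 + 1×50 + 1×10 + 1×5 + 1×2
Count of 2: 1

1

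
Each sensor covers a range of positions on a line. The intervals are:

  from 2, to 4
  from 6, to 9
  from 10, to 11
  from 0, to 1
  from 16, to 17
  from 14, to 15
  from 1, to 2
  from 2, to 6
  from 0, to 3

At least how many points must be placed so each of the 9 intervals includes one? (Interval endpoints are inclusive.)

6

Sort by right endpoint; whenever an interval is uncovered, place a point at its right end.
Sorted: [0,1] [1,2] [0,3] [2,4] [2,6] [6,9] [10,11] [14,15] [16,17]
{[0,1],[1,2],[0,3]} hit by 1; {[2,4],[2,6]} hit by 4; {[6,9]} hit by 9; {[10,11]} hit by 11; {[14,15]} hit by 15; {[16,17]} hit by 17.
Points: 1, 4, 9, 11, 15, 17 (6 total).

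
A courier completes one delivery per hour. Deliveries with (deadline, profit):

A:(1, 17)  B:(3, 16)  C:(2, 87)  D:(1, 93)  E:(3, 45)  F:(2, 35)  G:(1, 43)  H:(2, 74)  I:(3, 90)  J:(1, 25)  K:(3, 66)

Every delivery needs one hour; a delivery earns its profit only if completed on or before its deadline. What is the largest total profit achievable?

270

Take jobs in profit order; each goes to the latest open slot no later than its deadline.
By profit: D(d1,93), I(d3,90), C(d2,87), H(d2,74), K(d3,66), E(d3,45), G(d1,43), F(d2,35), J(d1,25), A(d1,17), B(d3,16)
D→slot 1; I→slot 3; C→slot 2; H skipped; K skipped; E skipped; G skipped; F skipped; J skipped; A skipped; B skipped.
Profit = 93 + 87 + 90 = 270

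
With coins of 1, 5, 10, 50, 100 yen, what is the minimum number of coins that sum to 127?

127 = 1×100 + 2×10 + 1×5 + 2×1
Total coins = 1 + 2 + 1 + 2 = 6

6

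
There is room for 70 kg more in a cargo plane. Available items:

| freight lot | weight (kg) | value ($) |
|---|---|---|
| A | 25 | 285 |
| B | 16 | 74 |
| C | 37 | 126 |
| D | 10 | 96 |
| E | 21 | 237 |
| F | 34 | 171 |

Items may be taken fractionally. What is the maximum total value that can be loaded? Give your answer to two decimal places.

688.41

Order: A (285/25=11.40) > E (237/21=11.29) > D (96/10=9.60) > F (171/34=5.03) > B (74/16=4.62) > C (126/37=3.41)
Fill: take A (25 @ 285) → take E (21 @ 237) → take D (10 @ 96) → take 14/34 of F → 70.41; 70/70 used.
Total value = 688.41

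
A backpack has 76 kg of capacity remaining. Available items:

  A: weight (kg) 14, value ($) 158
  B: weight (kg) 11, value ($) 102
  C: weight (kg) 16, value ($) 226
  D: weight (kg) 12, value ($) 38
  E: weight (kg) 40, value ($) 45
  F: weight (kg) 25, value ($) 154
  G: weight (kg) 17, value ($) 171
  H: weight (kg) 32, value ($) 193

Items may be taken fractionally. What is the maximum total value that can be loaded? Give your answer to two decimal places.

Greedy by value/weight ratio, highest first.
Ratios (sorted): C 14.12, A 11.29, G 10.06, B 9.27, F 6.16, H 6.03, D 3.17, E 1.12
take C (16 @ 226); take A (14 @ 158); take G (17 @ 171); take B (11 @ 102); take 18/25 of F → 110.88. Capacity used 76/76.
Total value = 767.88

767.88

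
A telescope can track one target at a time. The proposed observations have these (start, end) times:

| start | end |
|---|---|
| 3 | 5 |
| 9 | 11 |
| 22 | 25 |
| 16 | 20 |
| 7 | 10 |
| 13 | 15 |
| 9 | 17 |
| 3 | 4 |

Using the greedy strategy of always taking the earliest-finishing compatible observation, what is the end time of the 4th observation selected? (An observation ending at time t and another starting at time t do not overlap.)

20

By end time: (3,4), (3,5), (7,10), (9,11), (13,15), (9,17), (16,20), (22,25).
Pick (3,4); next start ≥ 4 → (7,10); next start ≥ 10 → (13,15); next start ≥ 15 → (16,20); next start ≥ 20 → (22,25).
Selected: (3,4) (7,10) (13,15) (16,20) (22,25)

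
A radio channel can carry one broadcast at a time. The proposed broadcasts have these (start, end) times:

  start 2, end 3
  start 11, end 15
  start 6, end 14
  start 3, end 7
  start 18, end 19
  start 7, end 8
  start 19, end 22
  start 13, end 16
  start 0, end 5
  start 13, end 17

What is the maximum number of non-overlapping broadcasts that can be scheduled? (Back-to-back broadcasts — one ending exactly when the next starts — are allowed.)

6

Order by finish time; keep every interval that doesn't clash with the previous kept one.
Sorted by end: (2,3)  (0,5)  (3,7)  (7,8)  (6,14)  (11,15)  (13,16)  (13,17)  (18,19)  (19,22)
take (2,3); take (3,7); take (7,8); take (11,15); skip (13,16); take (18,19); take (19,22).
Selected 6 broadcasts.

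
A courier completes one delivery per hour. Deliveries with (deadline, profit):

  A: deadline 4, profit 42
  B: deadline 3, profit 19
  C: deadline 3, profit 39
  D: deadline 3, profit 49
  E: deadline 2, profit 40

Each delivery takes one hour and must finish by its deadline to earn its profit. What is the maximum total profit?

170

Take jobs in profit order; each goes to the latest open slot no later than its deadline.
Profit order: D=49 A=42 E=40 C=39 B=19
Assign: D→slot 3, A→slot 4, E→slot 2, C→slot 1, B skipped.
Slots: [1:C] [2:E] [3:D] [4:A]
Profit = 39 + 40 + 49 + 42 = 170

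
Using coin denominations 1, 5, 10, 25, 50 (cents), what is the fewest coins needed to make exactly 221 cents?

7

221 = 4×50 + 2×10 + 1×1
Total coins = 4 + 2 + 1 = 7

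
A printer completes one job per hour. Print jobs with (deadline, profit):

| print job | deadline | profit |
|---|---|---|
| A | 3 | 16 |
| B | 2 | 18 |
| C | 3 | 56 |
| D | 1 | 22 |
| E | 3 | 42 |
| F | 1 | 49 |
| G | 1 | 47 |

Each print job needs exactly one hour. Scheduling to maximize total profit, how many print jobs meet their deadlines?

3

Take jobs in profit order; each goes to the latest open slot no later than its deadline.
By profit: C(d3,56), F(d1,49), G(d1,47), E(d3,42), D(d1,22), B(d2,18), A(d3,16)
C→slot 3; F→slot 1; G skipped; E→slot 2; D skipped; B skipped; A skipped.
3 of 7 scheduled.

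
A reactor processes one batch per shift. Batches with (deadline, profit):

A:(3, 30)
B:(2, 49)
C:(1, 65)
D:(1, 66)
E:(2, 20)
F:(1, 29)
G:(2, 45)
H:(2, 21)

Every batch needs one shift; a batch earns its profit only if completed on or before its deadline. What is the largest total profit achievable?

145

By profit: D(d1,66), C(d1,65), B(d2,49), G(d2,45), A(d3,30), F(d1,29), H(d2,21), E(d2,20)
D→slot 1; C skipped; B→slot 2; G skipped; A→slot 3; F skipped; H skipped; E skipped.
Profit = 66 + 49 + 30 = 145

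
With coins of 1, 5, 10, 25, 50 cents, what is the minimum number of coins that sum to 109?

7

109 = 2×50 + 1×5 + 4×1
Total coins = 2 + 1 + 4 = 7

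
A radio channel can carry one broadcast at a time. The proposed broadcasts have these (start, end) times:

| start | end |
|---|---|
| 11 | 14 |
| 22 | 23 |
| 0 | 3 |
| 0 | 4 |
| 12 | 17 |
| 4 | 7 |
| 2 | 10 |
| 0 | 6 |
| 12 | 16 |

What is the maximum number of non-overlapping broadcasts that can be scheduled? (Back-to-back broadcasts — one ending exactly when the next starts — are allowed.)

4

Greedy by earliest finish: after sorting by end time, pick each interval compatible with the last pick.
Sorted by end: (0,3)  (0,4)  (0,6)  (4,7)  (2,10)  (11,14)  (12,16)  (12,17)  (22,23)
take (0,3); skip (0,6); take (4,7); take (11,14); take (22,23).
Selected 4 broadcasts.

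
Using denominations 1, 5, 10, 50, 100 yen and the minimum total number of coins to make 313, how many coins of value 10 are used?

Greedy: take as many of the largest coin as possible, then repeat with the remainder.
313 − 3×100→13 − 1×10→3 − 3×1→0
Count of 10: 1

1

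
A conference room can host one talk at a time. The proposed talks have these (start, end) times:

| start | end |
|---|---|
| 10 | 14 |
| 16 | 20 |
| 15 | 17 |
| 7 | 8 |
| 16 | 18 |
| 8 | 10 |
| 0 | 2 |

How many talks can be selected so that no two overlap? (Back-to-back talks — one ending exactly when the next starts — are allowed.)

5

By end time: (0,2), (7,8), (8,10), (10,14), (15,17), (16,18), (16,20).
Pick (0,2); next start ≥ 2 → (7,8); next start ≥ 8 → (8,10); next start ≥ 10 → (10,14); next start ≥ 14 → (15,17).
Selected 5 talks.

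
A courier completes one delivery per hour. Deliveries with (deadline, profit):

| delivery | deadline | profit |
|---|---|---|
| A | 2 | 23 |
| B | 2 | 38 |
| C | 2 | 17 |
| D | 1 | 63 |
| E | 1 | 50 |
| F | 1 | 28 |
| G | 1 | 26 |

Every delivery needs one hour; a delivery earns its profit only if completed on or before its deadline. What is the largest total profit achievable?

Take jobs in profit order; each goes to the latest open slot no later than its deadline.
Profit order: D=63 E=50 B=38 F=28 G=26 A=23 C=17
Assign: D→slot 1, E skipped, B→slot 2, F skipped, G skipped, A skipped, C skipped.
Slots: [1:D] [2:B]
Profit = 63 + 38 = 101

101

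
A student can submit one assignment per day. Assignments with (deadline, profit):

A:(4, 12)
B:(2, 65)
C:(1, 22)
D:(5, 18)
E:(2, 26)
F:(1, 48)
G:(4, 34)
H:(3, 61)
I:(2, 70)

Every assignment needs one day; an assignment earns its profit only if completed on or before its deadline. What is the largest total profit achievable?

By profit: I(d2,70), B(d2,65), H(d3,61), F(d1,48), G(d4,34), E(d2,26), C(d1,22), D(d5,18), A(d4,12)
I→slot 2; B→slot 1; H→slot 3; F skipped; G→slot 4; E skipped; C skipped; D→slot 5; A skipped.
Profit = 65 + 70 + 61 + 34 + 18 = 248

248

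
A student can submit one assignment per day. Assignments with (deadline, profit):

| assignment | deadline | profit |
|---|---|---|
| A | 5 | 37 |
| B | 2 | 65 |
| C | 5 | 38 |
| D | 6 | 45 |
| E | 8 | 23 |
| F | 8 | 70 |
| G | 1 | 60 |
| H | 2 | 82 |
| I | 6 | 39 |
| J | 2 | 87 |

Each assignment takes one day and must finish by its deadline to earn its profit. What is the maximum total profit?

By profit: J(d2,87), H(d2,82), F(d8,70), B(d2,65), G(d1,60), D(d6,45), I(d6,39), C(d5,38), A(d5,37), E(d8,23)
J→slot 2; H→slot 1; F→slot 8; B skipped; G skipped; D→slot 6; I→slot 5; C→slot 4; A→slot 3; E→slot 7.
Profit = 82 + 87 + 37 + 38 + 39 + 45 + 23 + 70 = 421

421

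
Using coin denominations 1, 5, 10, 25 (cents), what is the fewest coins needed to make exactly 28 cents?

28 = 1×25 + 3×1
Total coins = 1 + 3 = 4

4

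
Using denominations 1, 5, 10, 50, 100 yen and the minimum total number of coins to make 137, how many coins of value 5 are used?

1

137 − 1×100→37 − 3×10→7 − 1×5→2 − 2×1→0
Count of 5: 1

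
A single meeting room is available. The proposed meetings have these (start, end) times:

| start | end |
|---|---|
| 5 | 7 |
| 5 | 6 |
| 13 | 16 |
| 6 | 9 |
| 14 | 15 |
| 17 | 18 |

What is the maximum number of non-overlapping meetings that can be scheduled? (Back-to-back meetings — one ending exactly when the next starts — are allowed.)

4

Order by finish time; keep every interval that doesn't clash with the previous kept one.
Sorted by end: (5,6)  (5,7)  (6,9)  (14,15)  (13,16)  (17,18)
take (5,6); take (6,9); take (14,15); take (17,18).
Selected 4 meetings.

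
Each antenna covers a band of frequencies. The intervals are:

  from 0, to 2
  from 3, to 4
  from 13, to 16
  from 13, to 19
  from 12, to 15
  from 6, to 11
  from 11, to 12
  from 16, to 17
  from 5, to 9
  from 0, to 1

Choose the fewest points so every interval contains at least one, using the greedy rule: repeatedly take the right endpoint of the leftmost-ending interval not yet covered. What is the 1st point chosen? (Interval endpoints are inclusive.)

1

Sorted: [0,1] [0,2] [3,4] [5,9] [6,11] [11,12] [12,15] [13,16] [16,17] [13,19]
{[0,1],[0,2]} hit by 1; {[3,4]} hit by 4; {[5,9],[6,11]} hit by 9; {[11,12],[12,15]} hit by 12; {[13,16],[16,17],[13,19]} hit by 16.
Points: 1, 4, 9, 12, 16 (5 total).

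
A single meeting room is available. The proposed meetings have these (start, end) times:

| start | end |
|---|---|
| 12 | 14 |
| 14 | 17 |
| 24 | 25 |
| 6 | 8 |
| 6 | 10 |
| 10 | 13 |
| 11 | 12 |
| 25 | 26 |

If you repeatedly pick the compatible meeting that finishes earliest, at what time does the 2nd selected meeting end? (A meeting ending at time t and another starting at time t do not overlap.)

Order by finish time; keep every interval that doesn't clash with the previous kept one.
Sorted by end: (6,8)  (6,10)  (11,12)  (10,13)  (12,14)  (14,17)  (24,25)  (25,26)
take (6,8); take (11,12); take (12,14); take (14,17); take (24,25); take (25,26).
Selected: (6,8) (11,12) (12,14) (14,17) (24,25) (25,26)

12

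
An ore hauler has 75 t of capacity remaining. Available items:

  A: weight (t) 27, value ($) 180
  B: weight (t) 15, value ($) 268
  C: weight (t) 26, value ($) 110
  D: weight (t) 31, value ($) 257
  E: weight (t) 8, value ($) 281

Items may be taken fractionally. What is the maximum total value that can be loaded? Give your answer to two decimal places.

946.00

Greedy by value/weight ratio, highest first.
Order: E (281/8=35.12) > B (268/15=17.87) > D (257/31=8.29) > A (180/27=6.67) > C (110/26=4.23)
Fill: take E (8 @ 281) → take B (15 @ 268) → take D (31 @ 257) → take 21/27 of A → 140.00; 75/75 used.
Total value = 946.00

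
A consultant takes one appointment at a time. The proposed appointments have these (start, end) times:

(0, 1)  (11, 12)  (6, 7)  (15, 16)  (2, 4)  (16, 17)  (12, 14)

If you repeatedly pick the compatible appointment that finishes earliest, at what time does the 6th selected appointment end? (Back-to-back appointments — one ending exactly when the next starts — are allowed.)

Sort by end time and greedily take each interval whose start is ≥ the last chosen end.
Sorted by end: (0,1)  (2,4)  (6,7)  (11,12)  (12,14)  (15,16)  (16,17)
take (0,1); take (2,4); take (6,7); take (11,12); take (12,14); take (15,16); take (16,17).
Selected: (0,1) (2,4) (6,7) (11,12) (12,14) (15,16) (16,17)

16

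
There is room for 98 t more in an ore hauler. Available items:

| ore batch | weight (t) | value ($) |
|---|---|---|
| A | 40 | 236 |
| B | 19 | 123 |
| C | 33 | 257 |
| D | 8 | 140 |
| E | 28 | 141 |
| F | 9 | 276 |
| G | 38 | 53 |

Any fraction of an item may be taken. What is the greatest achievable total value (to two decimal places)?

Greedy by value/weight ratio, highest first.
Ratios (sorted): F 30.67, D 17.50, C 7.79, B 6.47, A 5.90, E 5.04, G 1.39
take F (9 @ 276); take D (8 @ 140); take C (33 @ 257); take B (19 @ 123); take 29/40 of A → 171.10. Capacity used 98/98.
Total value = 967.10

967.10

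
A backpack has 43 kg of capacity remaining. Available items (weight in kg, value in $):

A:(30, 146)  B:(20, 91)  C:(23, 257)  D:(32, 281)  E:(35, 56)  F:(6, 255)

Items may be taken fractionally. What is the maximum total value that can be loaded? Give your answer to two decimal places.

634.94

Greedy by value/weight ratio, highest first.
Order: F (255/6=42.50) > C (257/23=11.17) > D (281/32=8.78) > A (146/30=4.87) > B (91/20=4.55) > E (56/35=1.60)
Fill: take F (6 @ 255) → take C (23 @ 257) → take 14/32 of D → 122.94; 43/43 used.
Total value = 634.94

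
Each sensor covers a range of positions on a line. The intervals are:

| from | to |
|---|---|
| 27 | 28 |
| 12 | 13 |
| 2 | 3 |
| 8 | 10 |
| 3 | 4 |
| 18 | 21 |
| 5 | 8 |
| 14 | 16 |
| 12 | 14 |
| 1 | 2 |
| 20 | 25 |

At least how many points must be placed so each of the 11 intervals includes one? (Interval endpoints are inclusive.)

Sorted: [1,2] [2,3] [3,4] [5,8] [8,10] [12,13] [12,14] [14,16] [18,21] [20,25] [27,28]
{[1,2],[2,3]} hit by 2; {[3,4]} hit by 4; {[5,8],[8,10]} hit by 8; {[12,13],[12,14]} hit by 13; {[14,16]} hit by 16; {[18,21],[20,25]} hit by 21; {[27,28]} hit by 28.
Points: 2, 4, 8, 13, 16, 21, 28 (7 total).

7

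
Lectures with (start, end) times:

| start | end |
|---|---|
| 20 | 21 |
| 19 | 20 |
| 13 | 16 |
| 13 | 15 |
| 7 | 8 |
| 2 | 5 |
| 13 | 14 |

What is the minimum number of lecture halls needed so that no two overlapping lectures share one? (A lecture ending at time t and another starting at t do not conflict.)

3

starts: [2, 7, 13, 13, 13, 19, 20]
ends:   [5, 8, 14, 15, 16, 20, 21]
s2→1 e5→0 s7→1 e8→0 s13→1 s13→2 s13→3  — peak 3.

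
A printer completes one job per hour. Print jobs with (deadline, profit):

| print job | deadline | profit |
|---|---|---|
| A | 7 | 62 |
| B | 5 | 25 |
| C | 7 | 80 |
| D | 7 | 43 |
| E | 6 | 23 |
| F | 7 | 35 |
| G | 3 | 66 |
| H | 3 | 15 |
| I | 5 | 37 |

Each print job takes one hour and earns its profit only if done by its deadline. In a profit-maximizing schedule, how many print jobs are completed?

Profit order: C=80 G=66 A=62 D=43 I=37 F=35 B=25 E=23 H=15
Assign: C→slot 7, G→slot 3, A→slot 6, D→slot 5, I→slot 4, F→slot 2, B→slot 1, E skipped, H skipped.
Slots: [1:B] [2:F] [3:G] [4:I] [5:D] [6:A] [7:C]
7 of 9 scheduled.

7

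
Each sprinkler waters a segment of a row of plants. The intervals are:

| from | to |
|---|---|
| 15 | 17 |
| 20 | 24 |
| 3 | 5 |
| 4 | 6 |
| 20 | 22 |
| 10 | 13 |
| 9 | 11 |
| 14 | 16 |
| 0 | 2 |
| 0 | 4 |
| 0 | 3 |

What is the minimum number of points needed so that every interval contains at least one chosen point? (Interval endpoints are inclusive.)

5

Process intervals by earliest right end; each time one isn't hit yet, stab at its right endpoint.
By right end: [0,2]  [0,3]  [0,4]  [3,5]  [4,6]  [9,11]  [10,13]  [14,16]  [15,17]  [20,22]  [20,24]
[0,2] uncovered → point at 2; [3,5] uncovered → point at 5; [9,11] uncovered → point at 11; [14,16] uncovered → point at 16; [20,22] uncovered → point at 22.
Points: 2, 5, 11, 16, 22 (5 total).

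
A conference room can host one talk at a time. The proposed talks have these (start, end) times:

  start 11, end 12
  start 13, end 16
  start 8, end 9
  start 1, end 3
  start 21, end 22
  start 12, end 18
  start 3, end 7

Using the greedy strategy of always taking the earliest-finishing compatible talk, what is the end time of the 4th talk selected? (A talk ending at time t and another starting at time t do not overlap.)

12

By end time: (1,3), (3,7), (8,9), (11,12), (13,16), (12,18), (21,22).
Pick (1,3); next start ≥ 3 → (3,7); next start ≥ 7 → (8,9); next start ≥ 9 → (11,12); next start ≥ 12 → (13,16); next start ≥ 16 → (21,22).
Selected: (1,3) (3,7) (8,9) (11,12) (13,16) (21,22)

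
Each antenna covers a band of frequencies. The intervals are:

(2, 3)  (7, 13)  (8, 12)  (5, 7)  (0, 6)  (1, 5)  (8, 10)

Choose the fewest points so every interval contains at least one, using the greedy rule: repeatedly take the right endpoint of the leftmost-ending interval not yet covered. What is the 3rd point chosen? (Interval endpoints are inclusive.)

10

Sort by right endpoint; whenever an interval is uncovered, place a point at its right end.
By right end: [2,3]  [1,5]  [0,6]  [5,7]  [8,10]  [8,12]  [7,13]
[2,3] uncovered → point at 3; [5,7] uncovered → point at 7; [8,10] uncovered → point at 10.
Points: 3, 7, 10 (3 total).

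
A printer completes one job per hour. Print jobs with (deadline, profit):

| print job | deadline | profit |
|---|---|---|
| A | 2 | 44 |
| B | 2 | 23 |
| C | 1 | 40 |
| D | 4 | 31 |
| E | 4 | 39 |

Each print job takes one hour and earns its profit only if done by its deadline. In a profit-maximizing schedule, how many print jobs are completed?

4

Take jobs in profit order; each goes to the latest open slot no later than its deadline.
Profit order: A=44 C=40 E=39 D=31 B=23
Assign: A→slot 2, C→slot 1, E→slot 4, D→slot 3, B skipped.
Slots: [1:C] [2:A] [3:D] [4:E]
4 of 5 scheduled.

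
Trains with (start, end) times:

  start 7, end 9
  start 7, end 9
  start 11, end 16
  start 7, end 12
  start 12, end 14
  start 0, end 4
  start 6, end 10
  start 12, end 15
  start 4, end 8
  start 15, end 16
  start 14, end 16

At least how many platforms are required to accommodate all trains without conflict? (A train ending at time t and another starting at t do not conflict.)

Events (time:±→running): 0:+→1 4:-→0 4:+→1 6:+→2 7:+→3 7:+→4 7:+→5 … peak 5.

5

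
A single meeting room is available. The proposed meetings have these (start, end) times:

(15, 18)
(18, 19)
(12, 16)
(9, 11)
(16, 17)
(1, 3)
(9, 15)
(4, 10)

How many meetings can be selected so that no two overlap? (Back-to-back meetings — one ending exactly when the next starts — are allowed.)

Sorted by end: (1,3)  (4,10)  (9,11)  (9,15)  (12,16)  (16,17)  (15,18)  (18,19)
take (1,3); take (4,10); skip (9,11); take (12,16); take (16,17); skip (15,18); take (18,19).
Selected 5 meetings.

5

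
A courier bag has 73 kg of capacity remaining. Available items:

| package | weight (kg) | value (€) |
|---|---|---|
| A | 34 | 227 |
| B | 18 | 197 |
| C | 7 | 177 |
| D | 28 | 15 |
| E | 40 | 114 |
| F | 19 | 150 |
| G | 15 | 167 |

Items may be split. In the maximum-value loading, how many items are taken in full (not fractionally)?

4

Order: C (177/7=25.29) > G (167/15=11.13) > B (197/18=10.94) > F (150/19=7.89) > A (227/34=6.68) > E (114/40=2.85) > D (15/28=0.54)
Fill: take C (7 @ 177) → take G (15 @ 167) → take B (18 @ 197) → take F (19 @ 150) → take 14/34 of A → 93.47; 73/73 used.
4 item(s) taken whole; one partial (take 14/34 of A).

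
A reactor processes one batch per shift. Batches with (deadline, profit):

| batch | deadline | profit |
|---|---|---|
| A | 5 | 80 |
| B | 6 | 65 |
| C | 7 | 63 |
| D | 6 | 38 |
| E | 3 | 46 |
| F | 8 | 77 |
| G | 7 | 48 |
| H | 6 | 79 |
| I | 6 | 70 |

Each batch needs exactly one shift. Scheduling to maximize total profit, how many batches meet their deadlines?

Sort by profit descending; place each in the latest free slot ≤ its deadline.
By profit: A(d5,80), H(d6,79), F(d8,77), I(d6,70), B(d6,65), C(d7,63), G(d7,48), E(d3,46), D(d6,38)
A→slot 5; H→slot 6; F→slot 8; I→slot 4; B→slot 3; C→slot 7; G→slot 2; E→slot 1; D skipped.
8 of 9 scheduled.

8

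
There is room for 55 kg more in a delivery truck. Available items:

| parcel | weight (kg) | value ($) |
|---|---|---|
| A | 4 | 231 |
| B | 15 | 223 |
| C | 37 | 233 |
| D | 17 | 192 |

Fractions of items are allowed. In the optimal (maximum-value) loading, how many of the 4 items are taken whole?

3

Ratios (sorted): A 57.75, B 14.87, D 11.29, C 6.30
take A (4 @ 231); take B (15 @ 223); take D (17 @ 192); take 19/37 of C → 119.65. Capacity used 55/55.
3 item(s) taken whole; one partial (take 19/37 of C).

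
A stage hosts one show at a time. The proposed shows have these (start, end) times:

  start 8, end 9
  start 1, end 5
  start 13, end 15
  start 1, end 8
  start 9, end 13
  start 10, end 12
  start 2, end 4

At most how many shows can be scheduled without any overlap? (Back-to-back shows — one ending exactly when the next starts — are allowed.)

4

Greedy by earliest finish: after sorting by end time, pick each interval compatible with the last pick.
Sorted by end: (2,4)  (1,5)  (1,8)  (8,9)  (10,12)  (9,13)  (13,15)
take (2,4); take (8,9); take (10,12); skip (9,13); take (13,15).
Selected 4 shows.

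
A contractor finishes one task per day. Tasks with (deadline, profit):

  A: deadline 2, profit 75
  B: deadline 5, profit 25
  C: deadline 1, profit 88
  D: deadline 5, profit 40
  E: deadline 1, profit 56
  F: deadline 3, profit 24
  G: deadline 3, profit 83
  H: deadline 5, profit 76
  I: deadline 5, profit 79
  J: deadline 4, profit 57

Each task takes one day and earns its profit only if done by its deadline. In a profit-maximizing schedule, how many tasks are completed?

5

Sort by profit descending; place each in the latest free slot ≤ its deadline.
Profit order: C=88 G=83 I=79 H=76 A=75 J=57 E=56 D=40 B=25 F=24
Assign: C→slot 1, G→slot 3, I→slot 5, H→slot 4, A→slot 2, J skipped, E skipped, D skipped, B skipped, F skipped.
Slots: [1:C] [2:A] [3:G] [4:H] [5:I]
5 of 10 scheduled.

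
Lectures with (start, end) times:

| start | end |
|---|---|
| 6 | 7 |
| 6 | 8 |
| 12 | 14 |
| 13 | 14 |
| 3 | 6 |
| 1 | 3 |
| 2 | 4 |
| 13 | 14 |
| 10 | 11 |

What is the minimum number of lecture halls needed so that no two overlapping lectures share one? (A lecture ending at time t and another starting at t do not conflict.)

3

Events (time:±→running): 1:+→1 2:+→2 3:-→1 3:+→2 4:-→1 6:-→0 6:+→1 6:+→2 7:-→1 8:-→0 10:+→1 11:-→0 12:+→1 13:+→2 13:+→3 … peak 3.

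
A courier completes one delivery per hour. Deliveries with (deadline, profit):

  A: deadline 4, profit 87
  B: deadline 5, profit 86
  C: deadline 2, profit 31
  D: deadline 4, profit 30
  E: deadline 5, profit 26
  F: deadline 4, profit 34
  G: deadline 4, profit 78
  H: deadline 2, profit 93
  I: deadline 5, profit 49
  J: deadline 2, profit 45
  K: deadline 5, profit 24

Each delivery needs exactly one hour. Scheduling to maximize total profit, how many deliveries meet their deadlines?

Sort by profit descending; place each in the latest free slot ≤ its deadline.
By profit: H(d2,93), A(d4,87), B(d5,86), G(d4,78), I(d5,49), J(d2,45), F(d4,34), C(d2,31), D(d4,30), E(d5,26), K(d5,24)
H→slot 2; A→slot 4; B→slot 5; G→slot 3; I→slot 1; J skipped; F skipped; C skipped; D skipped; E skipped; K skipped.
5 of 11 scheduled.

5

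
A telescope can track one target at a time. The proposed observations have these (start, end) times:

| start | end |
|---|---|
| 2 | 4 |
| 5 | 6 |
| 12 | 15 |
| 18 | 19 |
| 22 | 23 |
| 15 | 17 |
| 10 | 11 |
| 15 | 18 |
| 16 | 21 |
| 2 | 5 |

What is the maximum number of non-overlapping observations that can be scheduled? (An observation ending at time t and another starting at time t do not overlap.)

Order by finish time; keep every interval that doesn't clash with the previous kept one.
Sorted by end: (2,4)  (2,5)  (5,6)  (10,11)  (12,15)  (15,17)  (15,18)  (18,19)  (16,21)  (22,23)
take (2,4); skip (2,5); take (5,6); take (10,11); take (12,15); take (15,17); skip (15,18); take (18,19); skip (16,21); take (22,23).
Selected 7 observations.

7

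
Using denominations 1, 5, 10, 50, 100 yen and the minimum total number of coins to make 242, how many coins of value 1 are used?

2

242 − 2×100→42 − 4×10→2 − 2×1→0
Count of 1: 2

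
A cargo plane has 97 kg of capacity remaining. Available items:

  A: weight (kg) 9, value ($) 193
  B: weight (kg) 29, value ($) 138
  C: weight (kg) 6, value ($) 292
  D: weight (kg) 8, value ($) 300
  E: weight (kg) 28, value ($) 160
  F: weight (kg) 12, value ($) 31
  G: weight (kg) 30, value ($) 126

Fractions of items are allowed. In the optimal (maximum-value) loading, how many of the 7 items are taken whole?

5

Greedy by value/weight ratio, highest first.
Order: C (292/6=48.67) > D (300/8=37.50) > A (193/9=21.44) > E (160/28=5.71) > B (138/29=4.76) > G (126/30=4.20) > F (31/12=2.58)
Fill: take C (6 @ 292) → take D (8 @ 300) → take A (9 @ 193) → take E (28 @ 160) → take B (29 @ 138) → take 17/30 of G → 71.40; 97/97 used.
5 item(s) taken whole; one partial (take 17/30 of G).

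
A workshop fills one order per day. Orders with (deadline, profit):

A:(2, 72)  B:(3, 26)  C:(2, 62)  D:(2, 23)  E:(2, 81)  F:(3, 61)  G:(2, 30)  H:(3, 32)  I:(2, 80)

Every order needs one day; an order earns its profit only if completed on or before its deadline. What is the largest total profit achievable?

Take jobs in profit order; each goes to the latest open slot no later than its deadline.
Profit order: E=81 I=80 A=72 C=62 F=61 H=32 G=30 B=26 D=23
Assign: E→slot 2, I→slot 1, A skipped, C skipped, F→slot 3, H skipped, G skipped, B skipped, D skipped.
Slots: [1:I] [2:E] [3:F]
Profit = 80 + 81 + 61 = 222

222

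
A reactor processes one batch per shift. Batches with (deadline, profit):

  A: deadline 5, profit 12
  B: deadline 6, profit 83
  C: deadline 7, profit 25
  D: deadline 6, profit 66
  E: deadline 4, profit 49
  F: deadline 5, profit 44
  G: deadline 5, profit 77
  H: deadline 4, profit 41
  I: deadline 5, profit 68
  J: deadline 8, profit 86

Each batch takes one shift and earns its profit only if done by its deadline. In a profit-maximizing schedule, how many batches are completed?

8

Profit order: J=86 B=83 G=77 I=68 D=66 E=49 F=44 H=41 C=25 A=12
Assign: J→slot 8, B→slot 6, G→slot 5, I→slot 4, D→slot 3, E→slot 2, F→slot 1, H skipped, C→slot 7, A skipped.
Slots: [1:F] [2:E] [3:D] [4:I] [5:G] [6:B] [7:C] [8:J]
8 of 10 scheduled.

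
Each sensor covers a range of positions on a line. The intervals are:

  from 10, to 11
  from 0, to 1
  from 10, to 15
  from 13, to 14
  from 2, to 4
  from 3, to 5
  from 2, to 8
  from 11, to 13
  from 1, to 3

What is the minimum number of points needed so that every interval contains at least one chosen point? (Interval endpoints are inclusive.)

Sorted: [0,1] [1,3] [2,4] [3,5] [2,8] [10,11] [11,13] [13,14] [10,15]
{[0,1],[1,3]} hit by 1; {[2,4],[3,5],[2,8]} hit by 4; {[10,11],[11,13]} hit by 11; {[13,14],[10,15]} hit by 14.
Points: 1, 4, 11, 14 (4 total).

4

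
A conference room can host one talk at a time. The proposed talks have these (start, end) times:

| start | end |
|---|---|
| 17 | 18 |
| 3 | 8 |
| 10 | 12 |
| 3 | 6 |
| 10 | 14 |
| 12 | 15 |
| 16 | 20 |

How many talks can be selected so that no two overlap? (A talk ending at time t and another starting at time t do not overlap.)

4

Order by finish time; keep every interval that doesn't clash with the previous kept one.
By end time: (3,6), (3,8), (10,12), (10,14), (12,15), (17,18), (16,20).
Pick (3,6); next start ≥ 6 → (10,12); next start ≥ 12 → (12,15); next start ≥ 15 → (17,18).
Selected 4 talks.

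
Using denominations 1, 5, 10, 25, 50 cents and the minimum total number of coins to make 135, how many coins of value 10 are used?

1

Greedy: take as many of the largest coin as possible, then repeat with the remainder.
135 = 2×50 + 1×25 + 1×10
Count of 10: 1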